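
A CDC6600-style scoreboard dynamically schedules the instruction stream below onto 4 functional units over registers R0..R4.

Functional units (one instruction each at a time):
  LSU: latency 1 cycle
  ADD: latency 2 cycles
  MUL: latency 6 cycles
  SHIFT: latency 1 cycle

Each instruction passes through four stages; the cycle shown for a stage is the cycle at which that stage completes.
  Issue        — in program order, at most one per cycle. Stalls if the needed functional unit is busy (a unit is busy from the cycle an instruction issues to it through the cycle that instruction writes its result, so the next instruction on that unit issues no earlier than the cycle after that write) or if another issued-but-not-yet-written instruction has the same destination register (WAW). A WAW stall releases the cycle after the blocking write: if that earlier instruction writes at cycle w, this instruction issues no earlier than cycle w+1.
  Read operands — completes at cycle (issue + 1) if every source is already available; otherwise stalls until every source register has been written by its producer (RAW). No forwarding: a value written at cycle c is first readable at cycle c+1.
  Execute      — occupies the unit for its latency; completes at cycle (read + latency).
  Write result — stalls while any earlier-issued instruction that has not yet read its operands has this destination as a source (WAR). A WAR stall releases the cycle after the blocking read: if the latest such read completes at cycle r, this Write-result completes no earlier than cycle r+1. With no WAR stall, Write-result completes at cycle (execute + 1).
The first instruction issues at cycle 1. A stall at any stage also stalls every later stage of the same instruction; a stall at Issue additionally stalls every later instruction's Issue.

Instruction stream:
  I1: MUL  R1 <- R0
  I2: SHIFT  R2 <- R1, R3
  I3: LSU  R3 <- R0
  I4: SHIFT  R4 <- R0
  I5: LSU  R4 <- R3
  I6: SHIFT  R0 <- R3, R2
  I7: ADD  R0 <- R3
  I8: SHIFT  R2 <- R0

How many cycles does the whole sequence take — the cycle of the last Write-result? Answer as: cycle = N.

t=1  I1→MUL
t=2  I1 RO | I2→SHIFT
t=3  I3→LSU
t=4  I3 RO
t=5  I3 EX
t=8  I1 EX
t=9  I1 WR R1
t=10  I2 RO
t=11  I2 EX | I3 WR R3
t=12  I2 WR R2
t=13  I4→SHIFT
t=14  I4 RO
t=15  I4 EX
t=16  I4 WR R4
t=17  I5→LSU
t=18  I5 RO | I6→SHIFT
t=19  I5 EX | I6 RO
t=20  I5 WR R4 | I6 EX
t=21  I6 WR R0
t=22  I7→ADD
t=23  I7 RO | I8→SHIFT
t=25  I7 EX
t=26  I7 WR R0
t=27  I8 RO
t=28  I8 EX
t=29  I8 WR R2

cycle = 29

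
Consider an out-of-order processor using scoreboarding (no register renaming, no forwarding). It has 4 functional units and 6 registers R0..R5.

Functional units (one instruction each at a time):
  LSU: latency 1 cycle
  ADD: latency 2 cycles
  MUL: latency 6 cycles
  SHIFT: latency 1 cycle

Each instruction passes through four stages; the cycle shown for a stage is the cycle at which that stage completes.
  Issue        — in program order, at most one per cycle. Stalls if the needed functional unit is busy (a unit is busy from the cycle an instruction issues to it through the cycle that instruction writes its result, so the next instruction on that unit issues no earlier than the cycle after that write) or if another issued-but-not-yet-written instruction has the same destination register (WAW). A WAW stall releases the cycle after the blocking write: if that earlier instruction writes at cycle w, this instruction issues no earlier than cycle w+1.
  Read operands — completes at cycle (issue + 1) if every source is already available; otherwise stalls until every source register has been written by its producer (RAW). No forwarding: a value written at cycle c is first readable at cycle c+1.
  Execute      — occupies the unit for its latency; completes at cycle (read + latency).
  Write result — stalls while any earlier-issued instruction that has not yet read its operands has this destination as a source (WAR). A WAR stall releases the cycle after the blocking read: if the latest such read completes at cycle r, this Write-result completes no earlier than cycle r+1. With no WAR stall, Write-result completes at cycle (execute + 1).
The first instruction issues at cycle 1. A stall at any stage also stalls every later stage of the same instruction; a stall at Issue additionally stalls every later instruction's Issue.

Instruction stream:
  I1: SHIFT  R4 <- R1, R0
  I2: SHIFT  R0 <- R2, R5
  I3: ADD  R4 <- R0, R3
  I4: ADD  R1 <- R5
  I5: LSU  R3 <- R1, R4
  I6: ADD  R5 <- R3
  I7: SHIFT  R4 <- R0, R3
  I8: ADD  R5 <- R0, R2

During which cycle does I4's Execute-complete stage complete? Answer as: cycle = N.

c1: I1 dispatched to SHIFT
c2: I1 operands ready
c3: I1 complete
c4: R4←I1
c5: I2 dispatched to SHIFT
c6: I2 operands ready, I3 dispatched to ADD
c7: I2 complete
c8: R0←I2
c9: I3 operands ready
c11: I3 complete
c12: R4←I3
c13: I4 dispatched to ADD
c14: I4 operands ready, I5 dispatched to LSU
c16: I4 complete
c17: R1←I4
c18: I5 operands ready, I6 dispatched to ADD
c19: I5 complete, I7 dispatched to SHIFT
c20: R3←I5
c21: I6 operands ready, I7 operands ready
c22: I7 complete
c23: I6 complete, R4←I7
c24: R5←I6
c25: I8 dispatched to ADD
c26: I8 operands ready
c28: I8 complete
c29: R5←I8

cycle = 16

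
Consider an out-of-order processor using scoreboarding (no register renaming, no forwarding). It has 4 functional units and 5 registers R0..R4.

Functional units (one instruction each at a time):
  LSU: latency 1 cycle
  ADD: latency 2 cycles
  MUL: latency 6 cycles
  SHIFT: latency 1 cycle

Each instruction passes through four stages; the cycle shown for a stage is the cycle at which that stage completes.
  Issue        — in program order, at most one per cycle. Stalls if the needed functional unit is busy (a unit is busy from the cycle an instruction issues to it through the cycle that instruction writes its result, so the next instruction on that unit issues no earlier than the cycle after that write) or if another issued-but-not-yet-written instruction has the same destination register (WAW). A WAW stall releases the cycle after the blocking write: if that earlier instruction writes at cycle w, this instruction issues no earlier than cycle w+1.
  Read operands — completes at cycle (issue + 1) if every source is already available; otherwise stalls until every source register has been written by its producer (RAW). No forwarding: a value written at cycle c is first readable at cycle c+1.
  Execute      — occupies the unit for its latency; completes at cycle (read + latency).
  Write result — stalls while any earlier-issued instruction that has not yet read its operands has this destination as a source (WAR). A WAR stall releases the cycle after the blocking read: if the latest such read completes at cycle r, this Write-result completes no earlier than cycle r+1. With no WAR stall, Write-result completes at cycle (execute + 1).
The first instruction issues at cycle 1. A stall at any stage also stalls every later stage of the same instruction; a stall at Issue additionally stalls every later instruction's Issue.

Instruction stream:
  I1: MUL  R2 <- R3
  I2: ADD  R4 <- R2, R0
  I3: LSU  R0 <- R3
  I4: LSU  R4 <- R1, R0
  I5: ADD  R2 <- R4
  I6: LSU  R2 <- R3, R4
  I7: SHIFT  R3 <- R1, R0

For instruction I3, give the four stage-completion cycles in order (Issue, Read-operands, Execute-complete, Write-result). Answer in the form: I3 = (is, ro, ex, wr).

[1] I1→MUL
[2] I1 RO; I2→ADD
[3] I3→LSU
[4] I3 RO
[5] I3 EX
[8] I1 EX
[9] I1 WR R2
[10] I2 RO
[11] I3 WR R0
[12] I2 EX
[13] I2 WR R4
[14] I4→LSU
[15] I4 RO; I5→ADD
[16] I4 EX
[17] I4 WR R4
[18] I5 RO
[20] I5 EX
[21] I5 WR R2
[22] I6→LSU
[23] I6 RO; I7→SHIFT
[24] I6 EX; I7 RO
[25] I6 WR R2; I7 EX
[26] I7 WR R3

I3 = (3, 4, 5, 11)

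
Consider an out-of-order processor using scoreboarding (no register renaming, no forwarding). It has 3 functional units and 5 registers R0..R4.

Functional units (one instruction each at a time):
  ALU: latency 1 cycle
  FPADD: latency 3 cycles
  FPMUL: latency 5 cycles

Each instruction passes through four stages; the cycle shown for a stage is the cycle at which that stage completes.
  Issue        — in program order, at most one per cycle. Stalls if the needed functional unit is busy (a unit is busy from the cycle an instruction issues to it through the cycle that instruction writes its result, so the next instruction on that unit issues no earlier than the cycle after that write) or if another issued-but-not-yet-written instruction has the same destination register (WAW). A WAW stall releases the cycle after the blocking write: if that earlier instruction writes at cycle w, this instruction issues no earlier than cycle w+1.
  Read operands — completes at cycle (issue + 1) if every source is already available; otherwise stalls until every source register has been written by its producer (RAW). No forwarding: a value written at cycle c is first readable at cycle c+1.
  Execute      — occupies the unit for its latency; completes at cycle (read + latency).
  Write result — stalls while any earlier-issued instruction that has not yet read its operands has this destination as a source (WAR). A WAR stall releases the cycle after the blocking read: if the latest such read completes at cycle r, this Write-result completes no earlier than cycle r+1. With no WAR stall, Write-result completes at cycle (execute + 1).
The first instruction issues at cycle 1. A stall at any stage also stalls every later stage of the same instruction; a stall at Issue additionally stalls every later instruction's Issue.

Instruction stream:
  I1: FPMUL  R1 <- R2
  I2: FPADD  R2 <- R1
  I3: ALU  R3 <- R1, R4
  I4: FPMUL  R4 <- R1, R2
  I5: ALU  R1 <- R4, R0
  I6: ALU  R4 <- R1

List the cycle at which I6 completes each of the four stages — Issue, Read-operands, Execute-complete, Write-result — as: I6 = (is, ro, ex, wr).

[1] I1 dispatched to FPMUL
[2] I1 operands ready · I2 dispatched to FPADD
[3] I3 dispatched to ALU
[7] I1 complete
[8] R1←I1
[9] I2 operands ready · I3 operands ready · I4 dispatched to FPMUL
[10] I3 complete
[11] R3←I3
[12] I2 complete · I5 dispatched to ALU
[13] R2←I2
[14] I4 operands ready
[19] I4 complete
[20] R4←I4
[21] I5 operands ready
[22] I5 complete
[23] R1←I5
[24] I6 dispatched to ALU
[25] I6 operands ready
[26] I6 complete
[27] R4←I6

I6 = (24, 25, 26, 27)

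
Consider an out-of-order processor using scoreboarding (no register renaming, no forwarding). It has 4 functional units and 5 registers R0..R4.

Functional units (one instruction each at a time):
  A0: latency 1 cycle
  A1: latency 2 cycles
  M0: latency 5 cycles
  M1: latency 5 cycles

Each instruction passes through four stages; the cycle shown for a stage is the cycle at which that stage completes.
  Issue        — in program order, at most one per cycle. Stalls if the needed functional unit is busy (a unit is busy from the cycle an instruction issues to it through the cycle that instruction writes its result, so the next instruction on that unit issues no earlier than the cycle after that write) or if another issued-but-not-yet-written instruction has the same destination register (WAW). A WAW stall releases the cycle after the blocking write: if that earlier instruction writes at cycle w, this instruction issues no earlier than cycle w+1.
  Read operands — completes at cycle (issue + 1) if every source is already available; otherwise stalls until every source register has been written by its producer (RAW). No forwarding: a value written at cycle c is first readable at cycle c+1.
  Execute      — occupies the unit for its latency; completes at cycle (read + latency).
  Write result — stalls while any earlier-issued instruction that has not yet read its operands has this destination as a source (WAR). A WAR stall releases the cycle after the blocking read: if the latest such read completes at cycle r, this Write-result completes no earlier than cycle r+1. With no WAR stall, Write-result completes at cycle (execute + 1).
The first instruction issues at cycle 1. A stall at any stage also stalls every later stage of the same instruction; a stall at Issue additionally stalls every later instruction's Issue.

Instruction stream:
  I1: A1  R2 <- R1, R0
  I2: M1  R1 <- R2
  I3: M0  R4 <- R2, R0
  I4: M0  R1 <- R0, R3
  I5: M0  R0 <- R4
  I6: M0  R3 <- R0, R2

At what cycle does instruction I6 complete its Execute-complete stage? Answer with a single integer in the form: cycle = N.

cycle = 35

I1: IS=1 RO=2 EX=4 WR=5
I2: IS=2 RO=6 EX=11 WR=12  [RAW R2: wait I1 write@5]
I3: IS=3 RO=6 EX=11 WR=12  [RAW R2: wait I1 write@5]
I4: IS=13 RO=14 EX=19 WR=20  [struct: M0 busy until I3 writes@12]
I5: IS=21 RO=22 EX=27 WR=28  [struct: M0 busy until I4 writes@20]
I6: IS=29 RO=30 EX=35 WR=36  [struct: M0 busy until I5 writes@28]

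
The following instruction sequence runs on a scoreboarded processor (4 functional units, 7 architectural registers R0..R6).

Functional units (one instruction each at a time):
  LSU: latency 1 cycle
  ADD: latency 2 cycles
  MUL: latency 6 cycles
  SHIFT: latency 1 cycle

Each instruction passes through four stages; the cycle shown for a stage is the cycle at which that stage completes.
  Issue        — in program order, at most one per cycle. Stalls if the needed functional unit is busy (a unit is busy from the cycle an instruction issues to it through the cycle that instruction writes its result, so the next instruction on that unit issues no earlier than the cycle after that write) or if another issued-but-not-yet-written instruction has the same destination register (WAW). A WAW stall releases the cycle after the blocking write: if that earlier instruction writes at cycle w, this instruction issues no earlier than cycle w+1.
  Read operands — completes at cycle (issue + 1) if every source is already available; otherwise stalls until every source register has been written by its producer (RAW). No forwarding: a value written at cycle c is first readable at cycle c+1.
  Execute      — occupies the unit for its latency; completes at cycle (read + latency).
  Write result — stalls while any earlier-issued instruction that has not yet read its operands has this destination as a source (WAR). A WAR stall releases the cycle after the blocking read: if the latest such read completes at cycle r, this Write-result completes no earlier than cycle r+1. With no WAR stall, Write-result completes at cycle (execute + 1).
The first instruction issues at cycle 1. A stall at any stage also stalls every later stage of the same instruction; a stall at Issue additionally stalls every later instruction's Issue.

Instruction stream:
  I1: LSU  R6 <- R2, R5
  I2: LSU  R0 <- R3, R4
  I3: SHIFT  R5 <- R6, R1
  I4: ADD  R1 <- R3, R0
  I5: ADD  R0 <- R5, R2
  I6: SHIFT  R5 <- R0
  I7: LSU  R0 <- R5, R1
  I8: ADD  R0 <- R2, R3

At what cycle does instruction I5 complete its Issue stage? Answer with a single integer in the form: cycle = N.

c1: I1 dispatched to LSU
c2: I1 operands ready
c3: I1 complete
c4: R6←I1
c5: I2 dispatched to LSU
c6: I2 operands ready | I3 dispatched to SHIFT
c7: I2 complete | I3 operands ready | I4 dispatched to ADD
c8: R0←I2 | I3 complete
c9: R5←I3 | I4 operands ready
c11: I4 complete
c12: R1←I4
c13: I5 dispatched to ADD
c14: I5 operands ready | I6 dispatched to SHIFT
c16: I5 complete
c17: R0←I5
c18: I6 operands ready | I7 dispatched to LSU
c19: I6 complete
c20: R5←I6
c21: I7 operands ready
c22: I7 complete
c23: R0←I7
c24: I8 dispatched to ADD
c25: I8 operands ready
c27: I8 complete
c28: R0←I8

cycle = 13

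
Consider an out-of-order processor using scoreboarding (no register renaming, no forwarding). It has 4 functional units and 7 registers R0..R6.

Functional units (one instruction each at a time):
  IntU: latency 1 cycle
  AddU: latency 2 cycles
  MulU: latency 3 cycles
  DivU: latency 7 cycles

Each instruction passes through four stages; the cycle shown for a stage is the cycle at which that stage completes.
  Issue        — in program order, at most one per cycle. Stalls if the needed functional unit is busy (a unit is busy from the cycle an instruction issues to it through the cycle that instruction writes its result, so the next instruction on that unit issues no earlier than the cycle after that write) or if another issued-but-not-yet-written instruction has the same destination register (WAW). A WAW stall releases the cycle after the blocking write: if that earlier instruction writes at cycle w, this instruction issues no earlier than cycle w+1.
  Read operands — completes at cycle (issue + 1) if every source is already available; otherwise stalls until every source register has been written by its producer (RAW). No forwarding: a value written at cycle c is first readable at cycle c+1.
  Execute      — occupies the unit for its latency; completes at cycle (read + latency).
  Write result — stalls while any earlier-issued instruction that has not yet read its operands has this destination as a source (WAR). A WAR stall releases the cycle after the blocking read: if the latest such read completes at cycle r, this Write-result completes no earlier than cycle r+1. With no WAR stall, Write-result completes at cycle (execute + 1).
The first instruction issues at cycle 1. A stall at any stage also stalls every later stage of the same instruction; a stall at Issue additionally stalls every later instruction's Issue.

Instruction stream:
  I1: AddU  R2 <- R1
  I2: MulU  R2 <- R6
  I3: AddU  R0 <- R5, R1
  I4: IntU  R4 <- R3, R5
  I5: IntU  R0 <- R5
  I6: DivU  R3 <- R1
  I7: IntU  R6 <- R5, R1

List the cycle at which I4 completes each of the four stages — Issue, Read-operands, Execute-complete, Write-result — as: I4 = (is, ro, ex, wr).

I4 = (8, 9, 10, 11)

I1 -> (1, 2, 4, 5)
I2 -> (6, 7, 10, 11)  // WAW R2: wait I1 write@5
I3 -> (7, 8, 10, 11)
I4 -> (8, 9, 10, 11)
I5 -> (12, 13, 14, 15)  // struct: IntU busy until I4 writes@11
I6 -> (13, 14, 21, 22)
I7 -> (16, 17, 18, 19)  // struct: IntU busy until I5 writes@15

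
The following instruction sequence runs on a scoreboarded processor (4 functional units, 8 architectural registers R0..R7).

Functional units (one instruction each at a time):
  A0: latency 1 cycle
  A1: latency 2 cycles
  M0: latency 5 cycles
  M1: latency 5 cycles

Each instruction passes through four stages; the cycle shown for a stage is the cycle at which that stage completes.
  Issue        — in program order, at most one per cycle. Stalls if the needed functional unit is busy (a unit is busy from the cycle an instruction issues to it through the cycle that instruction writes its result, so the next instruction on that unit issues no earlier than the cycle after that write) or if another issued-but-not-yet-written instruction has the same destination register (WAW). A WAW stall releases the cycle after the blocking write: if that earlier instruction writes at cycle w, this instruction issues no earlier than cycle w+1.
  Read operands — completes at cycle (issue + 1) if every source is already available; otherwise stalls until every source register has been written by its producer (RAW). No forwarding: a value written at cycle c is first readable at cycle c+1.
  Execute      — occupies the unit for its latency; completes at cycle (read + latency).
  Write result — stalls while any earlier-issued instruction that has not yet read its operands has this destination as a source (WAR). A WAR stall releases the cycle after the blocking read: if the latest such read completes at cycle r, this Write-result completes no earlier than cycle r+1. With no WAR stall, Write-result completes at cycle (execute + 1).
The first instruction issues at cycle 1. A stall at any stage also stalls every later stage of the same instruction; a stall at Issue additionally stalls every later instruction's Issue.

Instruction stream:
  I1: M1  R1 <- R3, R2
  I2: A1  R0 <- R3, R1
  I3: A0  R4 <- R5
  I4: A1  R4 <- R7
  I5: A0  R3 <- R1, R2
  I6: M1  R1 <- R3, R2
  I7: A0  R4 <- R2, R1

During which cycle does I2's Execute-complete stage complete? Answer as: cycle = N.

I1: IS=1 RO=2 EX=7 WR=8
I2: IS=2 RO=9 EX=11 WR=12  [RAW R1: wait I1 write@8]
I3: IS=3 RO=4 EX=5 WR=6
I4: IS=13 RO=14 EX=16 WR=17  [struct: A1 busy until I2 writes@12]
I5: IS=14 RO=15 EX=16 WR=17
I6: IS=15 RO=18 EX=23 WR=24  [RAW R3: wait I5 write@17]
I7: IS=18 RO=25 EX=26 WR=27  [struct: A0 busy until I5 writes@17; RAW R1: wait I6 write@24]

cycle = 11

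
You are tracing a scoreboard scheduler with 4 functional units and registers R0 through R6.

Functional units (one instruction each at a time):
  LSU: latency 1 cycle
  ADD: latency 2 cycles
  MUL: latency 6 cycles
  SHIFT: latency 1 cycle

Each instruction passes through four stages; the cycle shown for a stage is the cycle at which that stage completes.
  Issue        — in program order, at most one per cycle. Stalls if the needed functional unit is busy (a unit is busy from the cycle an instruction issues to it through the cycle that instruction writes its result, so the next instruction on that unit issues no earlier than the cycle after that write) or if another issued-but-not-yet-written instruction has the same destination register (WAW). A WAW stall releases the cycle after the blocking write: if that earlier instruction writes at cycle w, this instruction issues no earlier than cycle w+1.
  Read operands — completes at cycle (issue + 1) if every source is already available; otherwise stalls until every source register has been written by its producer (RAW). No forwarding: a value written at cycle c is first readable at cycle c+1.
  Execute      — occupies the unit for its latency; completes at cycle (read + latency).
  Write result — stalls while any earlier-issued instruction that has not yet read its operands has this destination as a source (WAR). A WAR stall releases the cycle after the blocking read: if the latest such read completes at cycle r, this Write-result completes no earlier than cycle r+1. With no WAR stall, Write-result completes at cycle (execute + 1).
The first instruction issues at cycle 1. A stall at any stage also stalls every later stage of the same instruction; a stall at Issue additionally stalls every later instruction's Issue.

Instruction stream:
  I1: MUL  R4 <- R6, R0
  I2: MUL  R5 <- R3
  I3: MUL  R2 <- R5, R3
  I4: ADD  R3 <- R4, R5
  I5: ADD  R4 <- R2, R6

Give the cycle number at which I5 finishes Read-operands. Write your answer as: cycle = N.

cycle = 28

[I1] 1/2/8/9
[I2] 10/11/17/18  (struct: MUL busy until I1 writes@9)
[I3] 19/20/26/27  (struct: MUL busy until I2 writes@18)
[I4] 20/21/23/24
[I5] 25/28/30/31  (struct: ADD busy until I4 writes@24; RAW R2: wait I3 write@27)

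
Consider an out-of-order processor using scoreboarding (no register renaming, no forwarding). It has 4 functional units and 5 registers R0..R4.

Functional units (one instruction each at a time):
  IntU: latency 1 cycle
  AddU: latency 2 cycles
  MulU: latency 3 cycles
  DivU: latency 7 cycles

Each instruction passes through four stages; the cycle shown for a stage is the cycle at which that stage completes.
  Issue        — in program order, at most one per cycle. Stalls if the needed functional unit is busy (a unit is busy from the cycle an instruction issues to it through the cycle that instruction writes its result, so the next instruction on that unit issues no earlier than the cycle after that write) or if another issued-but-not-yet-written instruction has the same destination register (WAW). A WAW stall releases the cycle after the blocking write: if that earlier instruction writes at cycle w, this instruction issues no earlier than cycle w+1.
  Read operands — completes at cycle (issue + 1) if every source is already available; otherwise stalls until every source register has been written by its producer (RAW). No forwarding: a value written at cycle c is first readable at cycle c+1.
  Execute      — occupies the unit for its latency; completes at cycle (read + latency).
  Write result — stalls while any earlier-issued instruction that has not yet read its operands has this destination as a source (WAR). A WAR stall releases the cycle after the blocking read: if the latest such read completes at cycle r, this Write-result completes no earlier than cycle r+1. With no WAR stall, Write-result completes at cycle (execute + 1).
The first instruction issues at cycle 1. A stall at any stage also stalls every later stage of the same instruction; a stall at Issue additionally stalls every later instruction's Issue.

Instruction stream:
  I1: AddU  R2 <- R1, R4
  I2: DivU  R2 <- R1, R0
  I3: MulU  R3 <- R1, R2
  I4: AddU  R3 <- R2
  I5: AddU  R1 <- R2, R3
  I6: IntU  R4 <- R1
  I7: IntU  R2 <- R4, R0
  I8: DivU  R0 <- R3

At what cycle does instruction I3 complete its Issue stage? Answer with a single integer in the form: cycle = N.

cycle = 7

t=1  I1→AddU
t=2  I1 RO
t=4  I1 EX
t=5  I1 WR R2
t=6  I2→DivU
t=7  I2 RO; I3→MulU
t=14  I2 EX
t=15  I2 WR R2
t=16  I3 RO
t=19  I3 EX
t=20  I3 WR R3
t=21  I4→AddU
t=22  I4 RO
t=24  I4 EX
t=25  I4 WR R3
t=26  I5→AddU
t=27  I5 RO; I6→IntU
t=29  I5 EX
t=30  I5 WR R1
t=31  I6 RO
t=32  I6 EX
t=33  I6 WR R4
t=34  I7→IntU
t=35  I7 RO; I8→DivU
t=36  I7 EX; I8 RO
t=37  I7 WR R2
t=43  I8 EX
t=44  I8 WR R0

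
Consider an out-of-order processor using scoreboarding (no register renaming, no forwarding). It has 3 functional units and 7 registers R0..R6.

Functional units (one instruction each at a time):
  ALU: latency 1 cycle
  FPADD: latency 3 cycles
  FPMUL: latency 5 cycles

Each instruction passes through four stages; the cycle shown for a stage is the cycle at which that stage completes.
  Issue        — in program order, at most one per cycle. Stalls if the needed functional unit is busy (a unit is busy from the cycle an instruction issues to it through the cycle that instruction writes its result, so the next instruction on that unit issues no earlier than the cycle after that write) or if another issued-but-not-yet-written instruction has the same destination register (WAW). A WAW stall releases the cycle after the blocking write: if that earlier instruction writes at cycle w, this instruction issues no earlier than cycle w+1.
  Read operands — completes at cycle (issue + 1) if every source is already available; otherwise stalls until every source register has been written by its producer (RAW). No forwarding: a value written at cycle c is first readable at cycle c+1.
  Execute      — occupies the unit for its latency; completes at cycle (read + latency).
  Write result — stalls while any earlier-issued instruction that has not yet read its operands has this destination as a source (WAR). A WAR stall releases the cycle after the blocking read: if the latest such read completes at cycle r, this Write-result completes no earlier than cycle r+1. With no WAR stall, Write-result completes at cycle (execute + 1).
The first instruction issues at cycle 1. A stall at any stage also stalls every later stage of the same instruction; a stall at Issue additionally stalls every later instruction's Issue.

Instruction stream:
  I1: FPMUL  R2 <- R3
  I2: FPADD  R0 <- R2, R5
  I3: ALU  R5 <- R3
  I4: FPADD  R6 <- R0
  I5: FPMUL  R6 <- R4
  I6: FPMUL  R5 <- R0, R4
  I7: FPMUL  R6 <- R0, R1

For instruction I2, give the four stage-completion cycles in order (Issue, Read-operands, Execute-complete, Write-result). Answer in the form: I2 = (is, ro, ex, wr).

I2 = (2, 9, 12, 13)

I1  is:1  ro:2  ex:7  wr:8
I2  is:2  ro:9  ex:12  wr:13  — RAW R2: wait I1 write@8
I3  is:3  ro:4  ex:5  wr:10  — WAR R5: wait I2 read@9
I4  is:14  ro:15  ex:18  wr:19  — struct: FPADD busy until I2 writes@13
I5  is:20  ro:21  ex:26  wr:27  — WAW R6: wait I4 write@19
I6  is:28  ro:29  ex:34  wr:35  — struct: FPMUL busy until I5 writes@27
I7  is:36  ro:37  ex:42  wr:43  — struct: FPMUL busy until I6 writes@35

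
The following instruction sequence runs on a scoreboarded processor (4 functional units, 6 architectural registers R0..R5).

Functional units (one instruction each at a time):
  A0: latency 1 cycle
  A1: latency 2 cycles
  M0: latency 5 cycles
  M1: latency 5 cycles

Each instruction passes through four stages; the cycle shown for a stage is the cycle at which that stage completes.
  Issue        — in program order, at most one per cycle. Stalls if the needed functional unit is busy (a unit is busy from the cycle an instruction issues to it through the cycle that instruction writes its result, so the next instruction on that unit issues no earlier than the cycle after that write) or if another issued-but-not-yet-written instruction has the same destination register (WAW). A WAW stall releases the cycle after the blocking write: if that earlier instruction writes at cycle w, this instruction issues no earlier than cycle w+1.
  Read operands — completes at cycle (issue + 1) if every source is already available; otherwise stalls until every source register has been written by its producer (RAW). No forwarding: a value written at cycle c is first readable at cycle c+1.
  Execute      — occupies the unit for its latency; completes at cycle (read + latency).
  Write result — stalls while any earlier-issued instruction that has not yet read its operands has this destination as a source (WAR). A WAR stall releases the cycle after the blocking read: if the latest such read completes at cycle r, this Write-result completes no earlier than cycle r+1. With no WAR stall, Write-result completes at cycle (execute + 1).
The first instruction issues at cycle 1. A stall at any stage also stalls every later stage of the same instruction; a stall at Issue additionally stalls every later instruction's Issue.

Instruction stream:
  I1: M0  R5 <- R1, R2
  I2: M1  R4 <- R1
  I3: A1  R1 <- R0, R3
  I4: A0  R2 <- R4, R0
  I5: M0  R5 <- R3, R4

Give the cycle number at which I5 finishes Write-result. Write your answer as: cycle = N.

t=1  I1 issues→M0
t=2  I1 reads, I2 issues→M1
t=3  I2 reads, I3 issues→A1
t=4  I3 reads, I4 issues→A0
t=6  I3 exec-done
t=7  I1 exec-done, I3 writes R1
t=8  I1 writes R5, I2 exec-done
t=9  I2 writes R4, I5 issues→M0
t=10  I4 reads, I5 reads
t=11  I4 exec-done
t=12  I4 writes R2
t=15  I5 exec-done
t=16  I5 writes R5

cycle = 16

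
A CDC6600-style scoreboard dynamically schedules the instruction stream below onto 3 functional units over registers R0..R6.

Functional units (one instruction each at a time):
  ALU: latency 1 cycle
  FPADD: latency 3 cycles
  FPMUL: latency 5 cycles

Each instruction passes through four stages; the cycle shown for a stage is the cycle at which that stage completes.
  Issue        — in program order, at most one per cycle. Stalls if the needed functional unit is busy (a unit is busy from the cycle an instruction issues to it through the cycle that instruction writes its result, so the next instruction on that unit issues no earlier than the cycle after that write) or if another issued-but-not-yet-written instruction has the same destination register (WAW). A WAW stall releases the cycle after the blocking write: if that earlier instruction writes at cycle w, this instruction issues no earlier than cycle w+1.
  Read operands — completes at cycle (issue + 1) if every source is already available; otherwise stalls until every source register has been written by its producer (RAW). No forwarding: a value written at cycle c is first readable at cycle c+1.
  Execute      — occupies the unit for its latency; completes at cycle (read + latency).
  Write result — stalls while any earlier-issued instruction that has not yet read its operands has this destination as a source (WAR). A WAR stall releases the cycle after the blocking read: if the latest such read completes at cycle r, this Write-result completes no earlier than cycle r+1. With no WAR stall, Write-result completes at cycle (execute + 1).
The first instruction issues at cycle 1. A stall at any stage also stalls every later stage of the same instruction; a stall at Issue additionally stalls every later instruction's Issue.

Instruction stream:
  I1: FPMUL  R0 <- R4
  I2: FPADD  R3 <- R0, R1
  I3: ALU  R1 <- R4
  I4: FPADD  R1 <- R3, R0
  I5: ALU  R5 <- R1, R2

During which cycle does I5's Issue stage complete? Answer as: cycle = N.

cycle = 15

1) issue 1, read 2, done 7, write 8
2) issue 2, read 9, done 12, write 13  <RAW R0: wait I1 write@8>
3) issue 3, read 4, done 5, write 10  <WAR R1: wait I2 read@9>
4) issue 14, read 15, done 18, write 19  <struct: FPADD busy until I2 writes@13>
5) issue 15, read 20, done 21, write 22  <RAW R1: wait I4 write@19>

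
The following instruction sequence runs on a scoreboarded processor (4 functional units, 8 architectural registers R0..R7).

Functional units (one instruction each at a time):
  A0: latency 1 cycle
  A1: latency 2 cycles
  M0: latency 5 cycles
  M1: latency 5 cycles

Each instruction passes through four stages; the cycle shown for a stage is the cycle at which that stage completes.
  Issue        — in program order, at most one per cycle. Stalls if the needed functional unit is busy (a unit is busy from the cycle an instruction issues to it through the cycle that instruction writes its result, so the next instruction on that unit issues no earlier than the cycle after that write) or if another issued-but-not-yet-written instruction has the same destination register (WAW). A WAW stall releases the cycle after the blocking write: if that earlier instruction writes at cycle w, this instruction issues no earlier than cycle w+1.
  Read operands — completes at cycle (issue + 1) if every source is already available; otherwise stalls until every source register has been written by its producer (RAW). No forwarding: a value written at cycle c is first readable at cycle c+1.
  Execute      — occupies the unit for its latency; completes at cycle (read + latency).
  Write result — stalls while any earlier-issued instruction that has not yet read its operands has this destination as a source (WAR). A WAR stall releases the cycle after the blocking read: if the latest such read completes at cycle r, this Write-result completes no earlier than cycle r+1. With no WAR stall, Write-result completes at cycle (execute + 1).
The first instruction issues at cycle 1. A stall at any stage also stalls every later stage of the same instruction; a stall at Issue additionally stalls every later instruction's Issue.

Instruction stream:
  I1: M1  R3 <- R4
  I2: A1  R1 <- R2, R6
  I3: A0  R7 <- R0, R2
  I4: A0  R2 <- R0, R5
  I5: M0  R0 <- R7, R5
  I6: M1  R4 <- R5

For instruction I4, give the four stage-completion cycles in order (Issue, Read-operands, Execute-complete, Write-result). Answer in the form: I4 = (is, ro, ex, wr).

  I1 | 1 | 2 | 7 | 8
  I2 | 2 | 3 | 5 | 6
  I3 | 3 | 4 | 5 | 6
  I4 | 7 | 8 | 9 | 10   struct: A0 busy until I3 writes@6
  I5 | 8 | 9 | 14 | 15
  I6 | 9 | 10 | 15 | 16

I4 = (7, 8, 9, 10)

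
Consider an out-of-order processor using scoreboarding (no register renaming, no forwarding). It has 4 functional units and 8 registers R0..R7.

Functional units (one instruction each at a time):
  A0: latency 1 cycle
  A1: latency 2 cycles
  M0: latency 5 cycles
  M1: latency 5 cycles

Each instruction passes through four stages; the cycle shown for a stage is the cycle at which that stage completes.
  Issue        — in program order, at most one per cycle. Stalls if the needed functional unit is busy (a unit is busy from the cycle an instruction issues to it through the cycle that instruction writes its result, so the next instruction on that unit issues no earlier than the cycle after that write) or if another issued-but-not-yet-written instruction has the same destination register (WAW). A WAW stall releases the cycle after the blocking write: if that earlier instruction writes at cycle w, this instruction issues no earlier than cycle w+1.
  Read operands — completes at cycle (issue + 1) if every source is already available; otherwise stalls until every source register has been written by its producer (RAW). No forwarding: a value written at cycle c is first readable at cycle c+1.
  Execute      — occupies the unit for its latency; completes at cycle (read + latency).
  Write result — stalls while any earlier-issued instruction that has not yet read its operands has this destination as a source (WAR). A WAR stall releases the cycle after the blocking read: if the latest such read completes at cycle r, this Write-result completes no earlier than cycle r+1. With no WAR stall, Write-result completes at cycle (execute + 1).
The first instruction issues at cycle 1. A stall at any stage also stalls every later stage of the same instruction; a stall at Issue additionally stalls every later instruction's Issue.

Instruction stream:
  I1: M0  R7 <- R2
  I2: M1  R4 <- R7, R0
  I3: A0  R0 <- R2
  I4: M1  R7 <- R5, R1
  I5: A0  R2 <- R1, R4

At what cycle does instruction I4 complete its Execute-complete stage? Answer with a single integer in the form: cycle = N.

cycle 1: I1→M0
cycle 2: I1 RO · I2→M1
cycle 3: I3→A0
cycle 4: I3 RO
cycle 5: I3 EX
cycle 7: I1 EX
cycle 8: I1 WR R7
cycle 9: I2 RO
cycle 10: I3 WR R0
cycle 14: I2 EX
cycle 15: I2 WR R4
cycle 16: I4→M1
cycle 17: I4 RO · I5→A0
cycle 18: I5 RO
cycle 19: I5 EX
cycle 20: I5 WR R2
cycle 22: I4 EX
cycle 23: I4 WR R7

cycle = 22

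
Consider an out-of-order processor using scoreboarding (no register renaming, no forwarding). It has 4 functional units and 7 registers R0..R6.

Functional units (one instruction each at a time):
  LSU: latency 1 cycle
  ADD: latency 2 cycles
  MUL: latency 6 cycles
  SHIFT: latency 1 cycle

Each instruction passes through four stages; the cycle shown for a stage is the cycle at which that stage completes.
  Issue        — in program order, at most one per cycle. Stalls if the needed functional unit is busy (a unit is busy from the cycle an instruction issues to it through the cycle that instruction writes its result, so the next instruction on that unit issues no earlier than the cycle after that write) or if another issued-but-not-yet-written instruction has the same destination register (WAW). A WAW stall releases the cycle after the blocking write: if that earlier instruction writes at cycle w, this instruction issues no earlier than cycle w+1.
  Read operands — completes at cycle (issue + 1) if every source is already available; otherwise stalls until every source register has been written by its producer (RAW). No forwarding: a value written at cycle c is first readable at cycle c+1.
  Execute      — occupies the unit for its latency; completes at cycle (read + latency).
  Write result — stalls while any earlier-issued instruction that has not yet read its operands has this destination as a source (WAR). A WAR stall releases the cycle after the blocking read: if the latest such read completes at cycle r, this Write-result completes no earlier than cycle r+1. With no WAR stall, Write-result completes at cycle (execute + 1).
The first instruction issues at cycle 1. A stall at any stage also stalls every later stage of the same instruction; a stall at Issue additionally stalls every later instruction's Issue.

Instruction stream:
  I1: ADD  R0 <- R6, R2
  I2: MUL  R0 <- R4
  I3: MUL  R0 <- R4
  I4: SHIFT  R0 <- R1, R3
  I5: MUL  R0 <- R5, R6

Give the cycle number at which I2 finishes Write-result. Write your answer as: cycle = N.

cycle = 14

[1] I1 issues→ADD
[2] I1 reads
[4] I1 exec-done
[5] I1 writes R0
[6] I2 issues→MUL
[7] I2 reads
[13] I2 exec-done
[14] I2 writes R0
[15] I3 issues→MUL
[16] I3 reads
[22] I3 exec-done
[23] I3 writes R0
[24] I4 issues→SHIFT
[25] I4 reads
[26] I4 exec-done
[27] I4 writes R0
[28] I5 issues→MUL
[29] I5 reads
[35] I5 exec-done
[36] I5 writes R0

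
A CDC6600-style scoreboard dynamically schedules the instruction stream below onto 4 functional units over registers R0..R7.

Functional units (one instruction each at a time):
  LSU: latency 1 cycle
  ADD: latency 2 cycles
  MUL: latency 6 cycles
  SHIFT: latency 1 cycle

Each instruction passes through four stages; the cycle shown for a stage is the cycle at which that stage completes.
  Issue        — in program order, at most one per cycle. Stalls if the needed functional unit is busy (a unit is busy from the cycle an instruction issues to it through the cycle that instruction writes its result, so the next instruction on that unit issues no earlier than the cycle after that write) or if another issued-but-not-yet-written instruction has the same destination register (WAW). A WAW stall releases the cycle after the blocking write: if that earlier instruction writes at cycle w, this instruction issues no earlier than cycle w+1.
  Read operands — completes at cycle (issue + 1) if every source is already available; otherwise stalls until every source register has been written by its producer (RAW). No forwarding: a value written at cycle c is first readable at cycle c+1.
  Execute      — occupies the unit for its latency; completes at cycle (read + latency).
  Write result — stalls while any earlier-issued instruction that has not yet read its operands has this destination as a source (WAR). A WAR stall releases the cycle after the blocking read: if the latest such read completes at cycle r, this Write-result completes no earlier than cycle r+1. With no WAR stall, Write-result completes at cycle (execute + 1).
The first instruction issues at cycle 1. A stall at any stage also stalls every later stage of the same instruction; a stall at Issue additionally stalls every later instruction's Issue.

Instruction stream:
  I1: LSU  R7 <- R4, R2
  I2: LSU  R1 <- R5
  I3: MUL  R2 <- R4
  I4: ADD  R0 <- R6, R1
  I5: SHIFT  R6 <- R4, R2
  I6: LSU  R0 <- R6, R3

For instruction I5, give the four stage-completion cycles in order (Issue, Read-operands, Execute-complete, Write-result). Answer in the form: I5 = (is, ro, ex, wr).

I1 -> (1, 2, 3, 4)
I2 -> (5, 6, 7, 8)  // struct: LSU busy until I1 writes@4
I3 -> (6, 7, 13, 14)
I4 -> (7, 9, 11, 12)  // RAW R1: wait I2 write@8
I5 -> (8, 15, 16, 17)  // RAW R2: wait I3 write@14
I6 -> (13, 18, 19, 20)  // WAW R0: wait I4 write@12, RAW R6: wait I5 write@17

I5 = (8, 15, 16, 17)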